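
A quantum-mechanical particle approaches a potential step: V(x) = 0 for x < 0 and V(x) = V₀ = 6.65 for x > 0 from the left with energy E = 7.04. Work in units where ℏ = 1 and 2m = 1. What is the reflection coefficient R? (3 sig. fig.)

The wavenumbers are k₁ = √(2mE)/ℏ = 2.653 on the left and k₂ = √(2m(E − V₀))/ℏ = 0.6245 on the right.
Matching ψ and ψ′ at x = 0 gives r = (k₁ − k₂)/(k₁ + k₂), so R = r² = 0.3831 and T = 1 − R = 0.6169.

R = 0.383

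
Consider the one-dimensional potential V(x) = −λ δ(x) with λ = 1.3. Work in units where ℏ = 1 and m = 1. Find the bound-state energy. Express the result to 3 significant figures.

The bound state is ψ(x) = √κ e^{−κ|x|}. The derivative jump ψ'(0⁺) − ψ'(0⁻) = −(2mλ/ℏ²)ψ(0) fixes κ = mλ/ℏ² = 1.300.
Then E = −ℏ²κ²/(2m) = −mλ²/(2ℏ²) = -0.8450.

E = -0.845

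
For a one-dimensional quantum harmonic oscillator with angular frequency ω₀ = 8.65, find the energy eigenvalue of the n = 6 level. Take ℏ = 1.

E = 56.2

Using E_n = (n + ½)ℏω₀: E_6 = 6.5 × 8.65 = 56.23.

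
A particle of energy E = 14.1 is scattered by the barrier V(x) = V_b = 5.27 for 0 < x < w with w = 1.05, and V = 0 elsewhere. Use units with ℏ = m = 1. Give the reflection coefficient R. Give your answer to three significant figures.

Above the barrier the interior wavenumber is k₂ = √(2m(E − V_b))/ℏ = 4.202, giving phase k₂w = 4.412.
Matching at both interfaces gives T⁻¹ = 1 + V_b² sin²(k₂w) / [4E(E − V_b)] = 1.051, hence T = 0.952.
R = 1 − T = 0.0484.

R = 0.0484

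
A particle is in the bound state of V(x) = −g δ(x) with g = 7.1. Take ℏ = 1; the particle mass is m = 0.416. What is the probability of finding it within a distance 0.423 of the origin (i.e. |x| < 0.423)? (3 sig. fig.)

The normalised bound state is ψ = √κ e^{−κ|x|} with κ = mg/ℏ² = 2.954.
P(|x| < d) = ∫_{−d}^{d} κ e^{−2κ|x|} dx = 1 − e^{−2κd} = 1 − e^{−2.499} = 0.9178.

P = 0.918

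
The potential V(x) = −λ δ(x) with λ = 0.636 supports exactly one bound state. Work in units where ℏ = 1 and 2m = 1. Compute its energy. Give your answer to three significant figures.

For x ≠ 0 the bound state is ψ ∝ e^{−κ|x|}; integrating the TISE across the delta gives the cusp condition 2κ = 2mλ/ℏ², so κ = 0.3180.
Then E = −ℏ²κ²/(2m) = −mλ²/(2ℏ²) = -0.1011.

E = -0.101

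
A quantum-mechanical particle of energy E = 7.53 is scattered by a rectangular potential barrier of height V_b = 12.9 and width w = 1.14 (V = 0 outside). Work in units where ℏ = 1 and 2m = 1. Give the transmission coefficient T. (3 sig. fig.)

E < V_b: inside the barrier ψ ∝ e^{±κx} with κ = √(2m(V_b − E))/ℏ = 2.317.
κw = 2.642, sinh(κw) = 6.983.
Matching ψ, ψ′ at both faces gives T = [1 + V_b² sinh²(κw) / (4E(V_b − E))]⁻¹ = 1/51.17 = 0.0195.

T = 0.0195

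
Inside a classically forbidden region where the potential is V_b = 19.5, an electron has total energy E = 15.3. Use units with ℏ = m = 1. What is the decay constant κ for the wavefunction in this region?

Since E < V_b the TISE in this region is ψ'' = κ²ψ with κ = √(2m(V_b − E))/ℏ.
κ = √(2 × 1 × 4.2) = 2.898.

κ = 2.90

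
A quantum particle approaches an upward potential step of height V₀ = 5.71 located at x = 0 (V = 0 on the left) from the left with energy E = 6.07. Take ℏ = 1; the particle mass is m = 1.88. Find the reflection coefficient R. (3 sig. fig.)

The wavenumbers are k₁ = √(2mE)/ℏ = 4.777 on the left and k₂ = √(2m(E − V₀))/ℏ = 1.163 on the right.
Matching ψ and ψ′ at x = 0 gives r = (k₁ − k₂)/(k₁ + k₂), so R = r² = 0.3701 and T = 1 − R = 0.6299.

R = 0.370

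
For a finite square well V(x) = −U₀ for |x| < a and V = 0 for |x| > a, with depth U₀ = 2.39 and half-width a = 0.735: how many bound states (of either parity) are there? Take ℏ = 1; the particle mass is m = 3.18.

Define the well-strength parameter z₀ = (a/ℏ)√(2mU₀) = 0.735 × √(2·3.18·2.39) = 2.866.
A new bound state (alternating even/odd) appears each time z₀ passes a multiple of π/2, so N = ⌊2z₀/π⌋ + 1 = ⌊1.824⌋ + 1 = 2.

N = 2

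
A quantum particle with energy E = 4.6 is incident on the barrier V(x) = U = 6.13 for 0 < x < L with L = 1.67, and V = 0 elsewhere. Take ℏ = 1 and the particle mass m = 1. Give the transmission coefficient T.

T = 0.00867

Since E < U the interior solution is evanescent with decay constant κ = √(2m(U − E))/ℏ = 1.749.
κL = 2.921, sinh(κL) = 9.256.
The exact tunnelling result is T⁻¹ = 1 + U² sinh²(κL) / [4E(U − E)] = 115.4, so T = 0.00867.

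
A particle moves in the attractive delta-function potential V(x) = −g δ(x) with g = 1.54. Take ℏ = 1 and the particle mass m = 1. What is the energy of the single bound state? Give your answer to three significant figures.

E = -1.19

The bound state is ψ(x) = √κ e^{−κ|x|}. The derivative jump ψ'(0⁺) − ψ'(0⁻) = −(2mg/ℏ²)ψ(0) fixes κ = mg/ℏ² = 1.540.
Then E = −ℏ²κ²/(2m) = −mg²/(2ℏ²) = -1.186.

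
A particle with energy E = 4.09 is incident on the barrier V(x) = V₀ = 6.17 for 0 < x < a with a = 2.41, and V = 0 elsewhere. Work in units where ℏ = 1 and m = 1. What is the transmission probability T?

Since E < V₀ the interior solution is evanescent with decay constant κ = √(2m(V₀ − E))/ℏ = 2.040.
κa = 4.915, sinh(κa) = 68.19.
Matching ψ, ψ′ at both faces gives T = [1 + V₀² sinh²(κa) / (4E(V₀ − E))]⁻¹ = 1/5202 = 0.000192.

T = 0.000192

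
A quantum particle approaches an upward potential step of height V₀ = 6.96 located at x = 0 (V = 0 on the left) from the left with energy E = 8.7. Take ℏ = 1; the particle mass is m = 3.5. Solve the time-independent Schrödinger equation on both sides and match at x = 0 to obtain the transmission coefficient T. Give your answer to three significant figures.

The wavenumbers are k₁ = √(2mE)/ℏ = 7.804 on the left and k₂ = √(2m(E − V₀))/ℏ = 3.490 on the right.
Continuity of ψ and ψ′ at the step yields the reflection amplitude r = (k₁ − k₂)/(k₁ + k₂) = 0.3820; thus R = |r|² = 0.1459, T = 0.8541.

T = 0.854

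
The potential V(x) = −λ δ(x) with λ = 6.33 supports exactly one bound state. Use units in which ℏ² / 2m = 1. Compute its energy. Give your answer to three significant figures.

E = -10.0

For x ≠ 0 the bound state is ψ ∝ e^{−κ|x|}; integrating the TISE across the delta gives the cusp condition 2κ = 2mλ/ℏ², so κ = 3.165.
Then E = −ℏ²κ²/(2m) = −mλ²/(2ℏ²) = -10.02.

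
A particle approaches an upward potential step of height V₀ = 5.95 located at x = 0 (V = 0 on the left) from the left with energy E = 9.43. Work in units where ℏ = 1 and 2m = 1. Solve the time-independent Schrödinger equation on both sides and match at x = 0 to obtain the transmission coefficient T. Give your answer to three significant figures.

The wavenumbers are k₁ = √(2mE)/ℏ = 3.071 on the left and k₂ = √(2m(E − V₀))/ℏ = 1.865 on the right.
Continuity of ψ and ψ′ at the step yields the reflection amplitude r = (k₁ − k₂)/(k₁ + k₂) = 0.2442; thus R = |r|² = 0.05962, T = 0.9404.

T = 0.940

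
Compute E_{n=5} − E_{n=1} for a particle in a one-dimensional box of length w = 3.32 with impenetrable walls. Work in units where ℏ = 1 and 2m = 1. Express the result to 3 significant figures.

ΔE = 21.5

E_n = n²π²ℏ²/(2mw²), so ΔE = (5² − 1²) π²ℏ²/(2mw²).
ΔE = 24 × π² / (2 × 0.5 × 3.32²) = 21.49.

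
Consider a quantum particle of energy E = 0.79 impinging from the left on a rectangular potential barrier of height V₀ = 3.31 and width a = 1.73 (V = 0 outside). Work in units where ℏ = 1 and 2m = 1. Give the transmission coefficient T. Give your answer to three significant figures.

Since E < V₀ the interior solution is evanescent with decay constant κ = √(2m(V₀ − E))/ℏ = 1.587.
κa = 2.746, sinh(κa) = 7.760.
Matching ψ, ψ′ at both faces gives T = [1 + V₀² sinh²(κa) / (4E(V₀ − E))]⁻¹ = 1/83.86 = 0.0119.

T = 0.0119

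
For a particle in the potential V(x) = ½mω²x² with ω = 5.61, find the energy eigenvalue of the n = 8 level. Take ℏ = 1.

Using E_n = (n + ½)ℏω: E_8 = 8.5 × 5.61 = 47.69.

E = 47.7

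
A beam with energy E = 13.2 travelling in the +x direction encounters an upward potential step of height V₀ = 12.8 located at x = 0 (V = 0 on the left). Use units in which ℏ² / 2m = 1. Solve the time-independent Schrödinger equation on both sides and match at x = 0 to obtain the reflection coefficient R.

R = 0.495

On each side the TISE gives plane waves with k = √(2m(E − V))/ℏ: k₁ = √(2·½·13.2) = 3.633, k₂ = √(2·½·0.4) = 0.6325.
Continuity of ψ and ψ′ at the step yields the reflection amplitude r = (k₁ − k₂)/(k₁ + k₂) = 0.7035; thus R = |r|² = 0.4949, T = 0.5051.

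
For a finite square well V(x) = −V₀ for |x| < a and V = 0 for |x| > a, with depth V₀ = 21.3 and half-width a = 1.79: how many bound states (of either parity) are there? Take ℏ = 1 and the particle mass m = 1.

N = 8

The dimensionless depth is z₀ = a√(2mV₀)/ℏ = 1.79 × √(42.60) = 11.68.
A new bound state (alternating even/odd) appears each time z₀ passes a multiple of π/2, so N = ⌊2z₀/π⌋ + 1 = ⌊7.438⌋ + 1 = 8.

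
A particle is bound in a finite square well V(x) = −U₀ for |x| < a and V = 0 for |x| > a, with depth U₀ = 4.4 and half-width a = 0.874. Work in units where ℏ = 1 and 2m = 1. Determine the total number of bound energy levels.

Define the well-strength parameter z₀ = (a/ℏ)√(2mU₀) = 0.874 × √(2·0.5·4.4) = 1.833.
A new bound state (alternating even/odd) appears each time z₀ passes a multiple of π/2, so N = ⌊2z₀/π⌋ + 1 = ⌊1.167⌋ + 1 = 2.

N = 2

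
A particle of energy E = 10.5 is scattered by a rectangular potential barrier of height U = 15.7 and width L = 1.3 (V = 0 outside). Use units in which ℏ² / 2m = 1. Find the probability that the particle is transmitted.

T = 0.00939

E < U: inside the barrier ψ ∝ e^{±κx} with κ = √(2m(U − E))/ℏ = 2.280.
κL = 2.964, sinh(κL) = 9.666.
Matching ψ, ψ′ at both faces gives T = [1 + U² sinh²(κL) / (4E(U − E))]⁻¹ = 1/106.5 = 0.00939.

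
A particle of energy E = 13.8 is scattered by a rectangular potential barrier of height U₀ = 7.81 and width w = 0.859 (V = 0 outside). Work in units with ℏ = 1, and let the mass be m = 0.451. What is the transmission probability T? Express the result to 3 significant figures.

E > U₀: inside the barrier k₂ = √(2m(E − U₀))/ℏ = 2.324, k₂w = 1.997.
T = [1 + U₀² sin²(k₂w) / (4E(E − U₀))]⁻¹ = 1/1.153 = 0.867.

T = 0.867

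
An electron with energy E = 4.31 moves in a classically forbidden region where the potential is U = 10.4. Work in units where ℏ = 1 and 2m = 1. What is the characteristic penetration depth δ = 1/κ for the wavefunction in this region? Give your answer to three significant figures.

δ = 0.405

Since E < U the TISE in this region is ψ'' = κ²ψ with κ = √(2m(U − E))/ℏ.
κ = √(2 × 0.5 × 6.09) = 2.468. The penetration depth is δ = 1/κ = 0.405.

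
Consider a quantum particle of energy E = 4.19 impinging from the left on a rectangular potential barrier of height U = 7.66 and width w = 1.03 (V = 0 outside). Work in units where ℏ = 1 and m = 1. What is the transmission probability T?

T = 0.0173

Since E < U the interior solution is evanescent with decay constant κ = √(2m(U − E))/ℏ = 2.634.
κw = 2.713, sinh(κw) = 7.507.
Matching ψ, ψ′ at both faces gives T = [1 + U² sinh²(κw) / (4E(U − E))]⁻¹ = 1/57.86 = 0.0173.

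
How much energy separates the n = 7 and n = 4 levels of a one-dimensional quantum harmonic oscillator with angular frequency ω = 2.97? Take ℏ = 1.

ΔE = 8.91

E_n = ℏω(n + ½), so ΔE = (7 − 4) ℏω = 3 × 2.97 = 8.910.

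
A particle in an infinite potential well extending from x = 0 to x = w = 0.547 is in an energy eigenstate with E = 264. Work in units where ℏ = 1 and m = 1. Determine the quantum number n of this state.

From E_n = n²π²ℏ²/(2mw²) invert to n = √(2mw²E)/(πℏ).
n = (0.547/π) × √(2 × 1 × 264) = 4.001 → n = 4.

n = 4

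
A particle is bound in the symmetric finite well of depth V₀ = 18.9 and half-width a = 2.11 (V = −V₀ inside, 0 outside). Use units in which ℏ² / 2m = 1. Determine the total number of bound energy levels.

N = 6

The dimensionless depth is z₀ = a√(2mV₀)/ℏ = 2.11 × √(18.90) = 9.173.
The even/odd transcendental equations gain one root per π/2 in z₀, giving N = 1 + ⌊2z₀/π⌋ = 1 + ⌊5.840⌋ = 6.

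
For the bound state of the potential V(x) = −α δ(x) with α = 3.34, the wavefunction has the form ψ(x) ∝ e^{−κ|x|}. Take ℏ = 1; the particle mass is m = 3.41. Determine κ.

Integrating the TISE across x = 0 gives the cusp condition ψ'(0⁺) − ψ'(0⁻) = −(2mα/ℏ²)ψ(0).
With ψ ∝ e^{−κ|x|} this yields −2κ = −2mα/ℏ², so κ = mα/ℏ² = 11.39.

κ = 11.4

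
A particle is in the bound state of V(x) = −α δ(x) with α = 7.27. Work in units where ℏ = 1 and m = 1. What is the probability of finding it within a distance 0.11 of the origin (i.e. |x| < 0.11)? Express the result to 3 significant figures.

P = 0.798

The normalised bound state is ψ = √κ e^{−κ|x|} with κ = mα/ℏ² = 7.270.
P(|x| < d) = ∫_{−d}^{d} κ e^{−2κ|x|} dx = 1 − e^{−2κd} = 1 − e^{−1.599} = 0.7980.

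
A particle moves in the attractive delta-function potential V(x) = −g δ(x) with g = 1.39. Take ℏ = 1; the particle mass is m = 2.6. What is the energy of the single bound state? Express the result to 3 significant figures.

E = -2.51

The bound state is ψ(x) = √κ e^{−κ|x|}. The derivative jump ψ'(0⁺) − ψ'(0⁻) = −(2mg/ℏ²)ψ(0) fixes κ = mg/ℏ² = 3.614.
Then E = −ℏ²κ²/(2m) = −mg²/(2ℏ²) = -2.512.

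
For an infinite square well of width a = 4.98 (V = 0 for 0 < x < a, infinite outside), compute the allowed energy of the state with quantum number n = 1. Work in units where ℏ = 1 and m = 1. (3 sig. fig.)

The infinite-well eigenfunctions ψ_n = √(2/a) sin(nπx/a) vanish at both walls, giving E_n = n²π²ℏ²/(2ma²).
E_1 = 1² × π² / (2 × 1 × 4.98²) = 0.1990.

E = 0.199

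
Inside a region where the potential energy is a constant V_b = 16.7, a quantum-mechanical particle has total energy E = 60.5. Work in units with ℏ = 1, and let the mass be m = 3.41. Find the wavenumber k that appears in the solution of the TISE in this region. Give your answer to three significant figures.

k = 17.3

With E > V_b the solution is oscillatory, ψ ∝ e^{±ikx} with k = √(2m(E − V_b))/ℏ.
k = √(2 × 3.41 × 43.8) = 17.28.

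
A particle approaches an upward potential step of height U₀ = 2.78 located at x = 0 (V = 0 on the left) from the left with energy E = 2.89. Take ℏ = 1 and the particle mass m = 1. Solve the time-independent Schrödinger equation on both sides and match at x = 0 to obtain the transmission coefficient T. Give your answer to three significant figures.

T = 0.546

The wavenumbers are k₁ = √(2mE)/ℏ = 2.404 on the left and k₂ = √(2m(E − U₀))/ℏ = 0.4690 on the right.
Continuity of ψ and ψ′ at the step yields the reflection amplitude r = (k₁ − k₂)/(k₁ + k₂) = 0.6735; thus R = |r|² = 0.4536, T = 0.5464.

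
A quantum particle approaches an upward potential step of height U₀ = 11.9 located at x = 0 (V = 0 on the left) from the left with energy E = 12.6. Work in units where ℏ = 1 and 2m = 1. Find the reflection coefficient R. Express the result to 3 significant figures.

On each side the TISE gives plane waves with k = √(2m(E − V))/ℏ: k₁ = √(2·½·12.6) = 3.550, k₂ = √(2·½·0.7) = 0.8367.
Continuity of ψ and ψ′ at the step yields the reflection amplitude r = (k₁ − k₂)/(k₁ + k₂) = 0.6185; thus R = |r|² = 0.3826, T = 0.6174.

R = 0.383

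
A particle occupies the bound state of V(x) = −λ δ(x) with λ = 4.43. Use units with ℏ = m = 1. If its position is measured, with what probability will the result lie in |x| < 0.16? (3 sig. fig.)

P = 0.758

The normalised bound state is ψ = √κ e^{−κ|x|} with κ = mλ/ℏ² = 4.430.
P(|x| < d) = ∫_{−d}^{d} κ e^{−2κ|x|} dx = 1 − e^{−2κd} = 1 − e^{−1.418} = 0.7577.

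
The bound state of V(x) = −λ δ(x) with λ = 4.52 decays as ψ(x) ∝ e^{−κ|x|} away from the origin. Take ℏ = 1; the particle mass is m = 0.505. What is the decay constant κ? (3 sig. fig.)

Integrating the TISE across x = 0 gives the cusp condition ψ'(0⁺) − ψ'(0⁻) = −(2mλ/ℏ²)ψ(0).
With ψ ∝ e^{−κ|x|} this yields −2κ = −2mλ/ℏ², so κ = mλ/ℏ² = 2.283.

κ = 2.28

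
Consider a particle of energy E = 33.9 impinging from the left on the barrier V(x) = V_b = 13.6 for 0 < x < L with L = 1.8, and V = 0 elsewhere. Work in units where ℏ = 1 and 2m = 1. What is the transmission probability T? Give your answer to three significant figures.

E > V_b: inside the barrier k₂ = √(2m(E − V_b))/ℏ = 4.506, k₂L = 8.110.
T = [1 + V_b² sin²(k₂L) / (4E(E − V_b))]⁻¹ = 1/1.063 = 0.941.

T = 0.941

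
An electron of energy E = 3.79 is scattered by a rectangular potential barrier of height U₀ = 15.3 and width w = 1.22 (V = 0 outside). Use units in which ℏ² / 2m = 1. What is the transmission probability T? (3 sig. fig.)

Since E < U₀ the interior solution is evanescent with decay constant κ = √(2m(U₀ − E))/ℏ = 3.393.
κw = 4.139, sinh(κw) = 31.36.
Matching ψ, ψ′ at both faces gives T = [1 + U₀² sinh²(κw) / (4E(U₀ − E))]⁻¹ = 1/1321 = 0.000757.

T = 0.000757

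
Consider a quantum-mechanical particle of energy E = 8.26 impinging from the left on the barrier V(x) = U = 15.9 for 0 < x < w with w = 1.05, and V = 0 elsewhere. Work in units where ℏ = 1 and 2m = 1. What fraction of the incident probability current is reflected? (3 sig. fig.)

Since E < U the interior solution is evanescent with decay constant κ = √(2m(U − E))/ℏ = 2.764.
κw = 2.902, sinh(κw) = 9.080.
The exact tunnelling result is T⁻¹ = 1 + U² sinh²(κw) / [4E(U − E)] = 83.57, so T = 0.0120.
R = 1 − T = 0.988.

R = 0.988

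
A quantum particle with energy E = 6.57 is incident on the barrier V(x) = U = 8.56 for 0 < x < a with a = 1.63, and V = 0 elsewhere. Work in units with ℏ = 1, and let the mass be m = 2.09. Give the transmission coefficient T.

T = 0.000236

Since E < U the interior solution is evanescent with decay constant κ = √(2m(U − E))/ℏ = 2.884.
κa = 4.701, sinh(κa) = 55.03.
Matching ψ, ψ′ at both faces gives T = [1 + U² sinh²(κa) / (4E(U − E))]⁻¹ = 1/4244 = 0.000236.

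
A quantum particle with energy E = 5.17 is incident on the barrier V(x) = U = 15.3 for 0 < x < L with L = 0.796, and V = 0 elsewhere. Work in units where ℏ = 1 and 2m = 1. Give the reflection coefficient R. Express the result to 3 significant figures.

R = 0.978

E < U: inside the barrier ψ ∝ e^{±κx} with κ = √(2m(U − E))/ℏ = 3.183.
κL = 2.533, sinh(κL) = 6.259.
The exact tunnelling result is T⁻¹ = 1 + U² sinh²(κL) / [4E(U − E)] = 44.78, so T = 0.0223.
R = 1 − T = 0.978.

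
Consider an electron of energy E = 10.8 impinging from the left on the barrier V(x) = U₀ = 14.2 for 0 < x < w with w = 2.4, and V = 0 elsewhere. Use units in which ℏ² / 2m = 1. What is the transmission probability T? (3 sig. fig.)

T = 0.000417

Since E < U₀ the interior solution is evanescent with decay constant κ = √(2m(U₀ − E))/ℏ = 1.844.
κw = 4.425, sinh(κw) = 41.77.
Matching ψ, ψ′ at both faces gives T = [1 + U₀² sinh²(κw) / (4E(U₀ − E))]⁻¹ = 1/2396 = 0.000417.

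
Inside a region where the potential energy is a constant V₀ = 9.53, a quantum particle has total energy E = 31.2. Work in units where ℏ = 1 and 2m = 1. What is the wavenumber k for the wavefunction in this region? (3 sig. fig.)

k = 4.66

With E > V₀ the solution is oscillatory, ψ ∝ e^{±ikx} with k = √(2m(E − V₀))/ℏ.
k = √(2 × 0.5 × 21.67) = 4.655.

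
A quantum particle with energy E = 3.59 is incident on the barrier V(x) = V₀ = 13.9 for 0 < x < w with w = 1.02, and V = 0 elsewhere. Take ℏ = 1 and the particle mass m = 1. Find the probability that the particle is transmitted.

Since E < V₀ the interior solution is evanescent with decay constant κ = √(2m(V₀ − E))/ℏ = 4.541.
κw = 4.632, sinh(κw) = 51.34.
Matching ψ, ψ′ at both faces gives T = [1 + V₀² sinh²(κw) / (4E(V₀ − E))]⁻¹ = 1/3441 = 0.000291.

T = 0.000291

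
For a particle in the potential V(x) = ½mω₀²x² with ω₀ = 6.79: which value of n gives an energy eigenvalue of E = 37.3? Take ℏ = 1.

E_n = ℏω₀(n + ½) ⇒ n = E/(ℏω₀) − ½ = 37.3/6.79 − 0.5 = 4.993 → n = 5.

n = 5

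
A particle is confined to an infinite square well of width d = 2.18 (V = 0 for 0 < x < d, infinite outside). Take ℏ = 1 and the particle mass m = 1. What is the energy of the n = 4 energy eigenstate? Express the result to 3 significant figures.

The infinite-well eigenfunctions ψ_n = √(2/d) sin(nπx/d) vanish at both walls, giving E_n = n²π²ℏ²/(2md²).
E_4 = 4² × π² / (2 × 1 × 2.18²) = 16.61.

E = 16.6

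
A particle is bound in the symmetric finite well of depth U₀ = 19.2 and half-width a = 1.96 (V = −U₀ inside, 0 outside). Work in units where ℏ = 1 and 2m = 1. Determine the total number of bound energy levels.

Define the well-strength parameter z₀ = (a/ℏ)√(2mU₀) = 1.96 × √(2·0.5·19.2) = 8.588.
The even/odd transcendental equations gain one root per π/2 in z₀, giving N = 1 + ⌊2z₀/π⌋ = 1 + ⌊5.467⌋ = 6.

N = 6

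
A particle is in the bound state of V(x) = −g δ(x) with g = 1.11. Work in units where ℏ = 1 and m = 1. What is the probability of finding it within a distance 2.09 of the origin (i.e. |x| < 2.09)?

The normalised bound state is ψ = √κ e^{−κ|x|} with κ = mg/ℏ² = 1.110.
P(|x| < d) = ∫_{−d}^{d} κ e^{−2κ|x|} dx = 1 − e^{−2κd} = 1 − e^{−4.640} = 0.9903.

P = 0.990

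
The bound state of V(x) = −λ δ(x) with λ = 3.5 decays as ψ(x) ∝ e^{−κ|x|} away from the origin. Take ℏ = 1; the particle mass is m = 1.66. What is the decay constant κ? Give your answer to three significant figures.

Integrating the TISE across x = 0 gives the cusp condition ψ'(0⁺) − ψ'(0⁻) = −(2mλ/ℏ²)ψ(0).
With ψ ∝ e^{−κ|x|} this yields −2κ = −2mλ/ℏ², so κ = mλ/ℏ² = 5.810.

κ = 5.81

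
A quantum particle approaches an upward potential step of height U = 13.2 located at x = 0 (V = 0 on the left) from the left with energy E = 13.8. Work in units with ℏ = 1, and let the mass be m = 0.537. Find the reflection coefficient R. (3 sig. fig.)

R = 0.429

The wavenumbers are k₁ = √(2mE)/ℏ = 3.850 on the left and k₂ = √(2m(E − U))/ℏ = 0.8027 on the right.
Matching ψ and ψ′ at x = 0 gives r = (k₁ − k₂)/(k₁ + k₂), so R = r² = 0.4289 and T = 1 − R = 0.5711.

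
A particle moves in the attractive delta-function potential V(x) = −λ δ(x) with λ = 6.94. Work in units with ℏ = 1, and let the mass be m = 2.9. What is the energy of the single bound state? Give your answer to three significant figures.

The bound state is ψ(x) = √κ e^{−κ|x|}. The derivative jump ψ'(0⁺) − ψ'(0⁻) = −(2mλ/ℏ²)ψ(0) fixes κ = mλ/ℏ² = 20.13.
Then E = −ℏ²κ²/(2m) = −mλ²/(2ℏ²) = -69.84.

E = -69.8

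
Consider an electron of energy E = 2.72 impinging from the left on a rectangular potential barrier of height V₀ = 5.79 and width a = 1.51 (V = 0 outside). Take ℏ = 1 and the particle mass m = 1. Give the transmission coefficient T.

T = 0.00224

Since E < V₀ the interior solution is evanescent with decay constant κ = √(2m(V₀ − E))/ℏ = 2.478.
κa = 3.742, sinh(κa) = 21.07.
The exact tunnelling result is T⁻¹ = 1 + V₀² sinh²(κa) / [4E(V₀ − E)] = 446.6, so T = 0.00224.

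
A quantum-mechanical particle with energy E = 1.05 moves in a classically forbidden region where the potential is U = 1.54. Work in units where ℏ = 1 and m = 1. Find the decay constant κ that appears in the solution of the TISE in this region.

κ = 0.990

Since E < U the TISE in this region is ψ'' = κ²ψ with κ = √(2m(U − E))/ℏ.
κ = √(2 × 1 × 0.49) = 0.9899.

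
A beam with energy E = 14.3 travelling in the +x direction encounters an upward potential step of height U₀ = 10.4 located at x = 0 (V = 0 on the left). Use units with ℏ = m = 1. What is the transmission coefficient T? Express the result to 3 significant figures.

T = 0.901

On each side the TISE gives plane waves with k = √(2m(E − V))/ℏ: k₁ = √(2·1·14.3) = 5.348, k₂ = √(2·1·3.9) = 2.793.
Matching ψ and ψ′ at x = 0 gives r = (k₁ − k₂)/(k₁ + k₂), so R = r² = 0.09851 and T = 1 − R = 0.9015.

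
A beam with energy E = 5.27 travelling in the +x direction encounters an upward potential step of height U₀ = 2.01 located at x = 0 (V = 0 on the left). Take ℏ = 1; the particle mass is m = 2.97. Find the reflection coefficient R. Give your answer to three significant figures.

The wavenumbers are k₁ = √(2mE)/ℏ = 5.595 on the left and k₂ = √(2m(E − U₀))/ℏ = 4.400 on the right.
Matching ψ and ψ′ at x = 0 gives r = (k₁ − k₂)/(k₁ + k₂), so R = r² = 0.01428 and T = 1 − R = 0.9857.

R = 0.0143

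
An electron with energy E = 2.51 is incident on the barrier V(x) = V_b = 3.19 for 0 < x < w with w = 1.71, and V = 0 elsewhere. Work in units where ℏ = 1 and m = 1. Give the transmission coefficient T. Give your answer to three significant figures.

Since E < V_b the interior solution is evanescent with decay constant κ = √(2m(V_b − E))/ℏ = 1.166.
κw = 1.994, sinh(κw) = 3.605.
Matching ψ, ψ′ at both faces gives T = [1 + V_b² sinh²(κw) / (4E(V_b − E))]⁻¹ = 1/20.37 = 0.0491.

T = 0.0491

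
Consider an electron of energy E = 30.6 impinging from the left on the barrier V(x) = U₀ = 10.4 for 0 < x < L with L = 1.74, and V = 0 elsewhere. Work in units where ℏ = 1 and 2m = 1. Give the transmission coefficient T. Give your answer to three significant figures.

T = 0.958

Above the barrier the interior wavenumber is k₂ = √(2m(E − U₀))/ℏ = 4.494, giving phase k₂L = 7.820.
Matching at both interfaces gives T⁻¹ = 1 + U₀² sin²(k₂L) / [4E(E − U₀)] = 1.044, hence T = 0.958.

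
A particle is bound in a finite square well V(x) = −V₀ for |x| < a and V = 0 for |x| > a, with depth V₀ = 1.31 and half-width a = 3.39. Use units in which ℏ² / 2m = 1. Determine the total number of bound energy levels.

N = 3

Define the well-strength parameter z₀ = (a/ℏ)√(2mV₀) = 3.39 × √(2·0.5·1.31) = 3.880.
The even/odd transcendental equations gain one root per π/2 in z₀, giving N = 1 + ⌊2z₀/π⌋ = 1 + ⌊2.470⌋ = 3.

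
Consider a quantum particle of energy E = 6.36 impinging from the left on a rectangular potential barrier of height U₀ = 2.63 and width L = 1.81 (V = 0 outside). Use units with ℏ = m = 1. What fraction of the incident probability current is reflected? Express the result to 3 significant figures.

R = 0.0646

Above the barrier the interior wavenumber is k₂ = √(2m(E − U₀))/ℏ = 2.731, giving phase k₂L = 4.944.
T = [1 + U₀² sin²(k₂L) / (4E(E − U₀))]⁻¹ = 1/1.069 = 0.935.
R = 1 − T = 0.0646.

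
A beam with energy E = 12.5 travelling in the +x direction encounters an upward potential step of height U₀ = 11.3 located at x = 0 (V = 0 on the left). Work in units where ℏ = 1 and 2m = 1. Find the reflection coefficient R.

R = 0.278

On each side the TISE gives plane waves with k = √(2m(E − V))/ℏ: k₁ = √(2·½·12.5) = 3.536, k₂ = √(2·½·1.2) = 1.095.
Continuity of ψ and ψ′ at the step yields the reflection amplitude r = (k₁ − k₂)/(k₁ + k₂) = 0.5269; thus R = |r|² = 0.2776, T = 0.7224.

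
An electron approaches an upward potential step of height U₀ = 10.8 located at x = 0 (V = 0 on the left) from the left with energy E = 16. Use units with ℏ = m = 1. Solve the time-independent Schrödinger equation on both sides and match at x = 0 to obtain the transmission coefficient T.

The wavenumbers are k₁ = √(2mE)/ℏ = 5.657 on the left and k₂ = √(2m(E − U₀))/ℏ = 3.225 on the right.
Continuity of ψ and ψ′ at the step yields the reflection amplitude r = (k₁ − k₂)/(k₁ + k₂) = 0.2738; thus R = |r|² = 0.07497, T = 0.9250.

T = 0.925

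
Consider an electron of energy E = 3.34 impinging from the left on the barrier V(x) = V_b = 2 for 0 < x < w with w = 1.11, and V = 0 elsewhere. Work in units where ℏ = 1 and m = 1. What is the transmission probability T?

T = 0.826

Above the barrier the interior wavenumber is k₂ = √(2m(E − V_b))/ℏ = 1.637, giving phase k₂w = 1.817.
Matching at both interfaces gives T⁻¹ = 1 + V_b² sin²(k₂w) / [4E(E − V_b)] = 1.210, hence T = 0.826.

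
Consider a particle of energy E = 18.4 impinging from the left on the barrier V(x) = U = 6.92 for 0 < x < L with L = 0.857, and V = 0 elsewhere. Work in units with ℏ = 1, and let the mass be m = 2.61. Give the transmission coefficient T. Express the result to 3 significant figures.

T = 0.993

E > U: inside the barrier k₂ = √(2m(E − U))/ℏ = 7.741, k₂L = 6.634.
T = [1 + U² sin²(k₂L) / (4E(E − U))]⁻¹ = 1/1.007 = 0.993.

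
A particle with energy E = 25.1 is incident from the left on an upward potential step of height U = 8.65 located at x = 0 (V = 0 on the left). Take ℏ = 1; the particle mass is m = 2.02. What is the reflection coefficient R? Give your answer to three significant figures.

The wavenumbers are k₁ = √(2mE)/ℏ = 10.07 on the left and k₂ = √(2m(E − U))/ℏ = 8.152 on the right.
Matching ψ and ψ′ at x = 0 gives r = (k₁ − k₂)/(k₁ + k₂), so R = r² = 0.01108 and T = 1 − R = 0.9889.

R = 0.0111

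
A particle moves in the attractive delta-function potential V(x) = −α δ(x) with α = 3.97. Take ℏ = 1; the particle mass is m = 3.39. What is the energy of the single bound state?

E = -26.7

The bound state is ψ(x) = √κ e^{−κ|x|}. The derivative jump ψ'(0⁺) − ψ'(0⁻) = −(2mα/ℏ²)ψ(0) fixes κ = mα/ℏ² = 13.46.
Then E = −ℏ²κ²/(2m) = −mα²/(2ℏ²) = -26.71.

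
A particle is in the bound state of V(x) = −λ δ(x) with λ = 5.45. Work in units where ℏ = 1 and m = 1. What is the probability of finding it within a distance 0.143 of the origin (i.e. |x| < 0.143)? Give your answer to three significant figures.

The normalised bound state is ψ = √κ e^{−κ|x|} with κ = mλ/ℏ² = 5.450.
P(|x| < d) = ∫_{−d}^{d} κ e^{−2κ|x|} dx = 1 − e^{−2κd} = 1 − e^{−1.559} = 0.7896.

P = 0.790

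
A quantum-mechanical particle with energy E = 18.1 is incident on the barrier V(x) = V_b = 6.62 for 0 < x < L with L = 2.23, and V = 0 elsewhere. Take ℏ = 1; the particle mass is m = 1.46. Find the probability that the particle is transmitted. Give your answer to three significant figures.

E > V_b: inside the barrier k₂ = √(2m(E − V_b))/ℏ = 5.790, k₂L = 12.91.
T = [1 + V_b² sin²(k₂L) / (4E(E − V_b))]⁻¹ = 1/1.006 = 0.994.

T = 0.994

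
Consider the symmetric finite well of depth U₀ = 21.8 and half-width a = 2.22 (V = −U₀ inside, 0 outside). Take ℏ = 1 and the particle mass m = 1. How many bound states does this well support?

Define the well-strength parameter z₀ = (a/ℏ)√(2mU₀) = 2.22 × √(2·1·21.8) = 14.66.
A new bound state (alternating even/odd) appears each time z₀ passes a multiple of π/2, so N = ⌊2z₀/π⌋ + 1 = ⌊9.332⌋ + 1 = 10.

N = 10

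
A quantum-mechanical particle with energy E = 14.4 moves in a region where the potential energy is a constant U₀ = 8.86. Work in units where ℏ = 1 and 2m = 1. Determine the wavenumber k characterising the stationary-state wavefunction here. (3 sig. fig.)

With E > U₀ the solution is oscillatory, ψ ∝ e^{±ikx} with k = √(2m(E − U₀))/ℏ.
k = √(2 × 0.5 × 5.54) = 2.354.

k = 2.35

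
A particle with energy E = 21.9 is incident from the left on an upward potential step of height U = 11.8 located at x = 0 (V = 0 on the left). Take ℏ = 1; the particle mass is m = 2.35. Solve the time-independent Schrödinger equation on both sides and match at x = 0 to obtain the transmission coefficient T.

The wavenumbers are k₁ = √(2mE)/ℏ = 10.15 on the left and k₂ = √(2m(E − U))/ℏ = 6.890 on the right.
Continuity of ψ and ψ′ at the step yields the reflection amplitude r = (k₁ − k₂)/(k₁ + k₂) = 0.1911; thus R = |r|² = 0.03652, T = 0.9635.

T = 0.963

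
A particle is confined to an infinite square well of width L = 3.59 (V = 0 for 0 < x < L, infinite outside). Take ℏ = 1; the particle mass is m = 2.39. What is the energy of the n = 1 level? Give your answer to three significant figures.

The infinite-well eigenfunctions ψ_n = √(2/L) sin(nπx/L) vanish at both walls, giving E_n = n²π²ℏ²/(2mL²).
E_1 = 1² × π² / (2 × 2.39 × 3.59²) = 0.1602.

E = 0.160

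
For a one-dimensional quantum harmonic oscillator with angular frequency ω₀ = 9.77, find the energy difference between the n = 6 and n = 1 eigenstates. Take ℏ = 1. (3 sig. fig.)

E_n = ℏω₀(n + ½), so ΔE = (6 − 1) ℏω₀ = 5 × 9.77 = 48.85.

ΔE = 48.9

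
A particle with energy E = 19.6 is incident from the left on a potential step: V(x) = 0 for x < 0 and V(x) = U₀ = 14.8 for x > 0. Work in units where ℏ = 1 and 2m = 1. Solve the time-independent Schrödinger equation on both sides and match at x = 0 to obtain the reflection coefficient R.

R = 0.114

The wavenumbers are k₁ = √(2mE)/ℏ = 4.427 on the left and k₂ = √(2m(E − U₀))/ℏ = 2.191 on the right.
Continuity of ψ and ψ′ at the step yields the reflection amplitude r = (k₁ − k₂)/(k₁ + k₂) = 0.3379; thus R = |r|² = 0.1142, T = 0.8858.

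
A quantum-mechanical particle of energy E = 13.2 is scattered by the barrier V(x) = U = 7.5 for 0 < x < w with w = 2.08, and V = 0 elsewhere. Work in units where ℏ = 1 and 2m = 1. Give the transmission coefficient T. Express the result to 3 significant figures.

T = 0.851

Above the barrier the interior wavenumber is k₂ = √(2m(E − U))/ℏ = 2.387, giving phase k₂w = 4.966.
T = [1 + U² sin²(k₂w) / (4E(E − U))]⁻¹ = 1/1.175 = 0.851.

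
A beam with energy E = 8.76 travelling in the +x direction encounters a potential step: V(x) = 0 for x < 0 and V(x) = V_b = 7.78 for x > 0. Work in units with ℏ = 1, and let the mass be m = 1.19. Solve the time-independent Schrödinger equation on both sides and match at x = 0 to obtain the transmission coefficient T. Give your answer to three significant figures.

The wavenumbers are k₁ = √(2mE)/ℏ = 4.566 on the left and k₂ = √(2m(E − V_b))/ℏ = 1.527 on the right.
Matching ψ and ψ′ at x = 0 gives r = (k₁ − k₂)/(k₁ + k₂), so R = r² = 0.2487 and T = 1 − R = 0.7513.

T = 0.751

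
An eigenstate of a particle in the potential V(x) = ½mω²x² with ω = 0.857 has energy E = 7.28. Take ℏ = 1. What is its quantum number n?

Invert E_n = (n + ½)ℏω: n = E/ℏω − ½ = 7.995, so n = 8.

n = 8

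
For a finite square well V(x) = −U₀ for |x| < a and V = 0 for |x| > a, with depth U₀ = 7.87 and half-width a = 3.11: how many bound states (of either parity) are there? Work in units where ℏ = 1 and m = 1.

The dimensionless depth is z₀ = a√(2mU₀)/ℏ = 3.11 × √(15.74) = 12.34.
The even/odd transcendental equations gain one root per π/2 in z₀, giving N = 1 + ⌊2z₀/π⌋ = 1 + ⌊7.855⌋ = 8.

N = 8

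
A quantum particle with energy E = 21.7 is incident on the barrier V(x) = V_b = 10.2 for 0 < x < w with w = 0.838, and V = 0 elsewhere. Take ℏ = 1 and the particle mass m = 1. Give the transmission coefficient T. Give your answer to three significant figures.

T = 0.942

Above the barrier the interior wavenumber is k₂ = √(2m(E − V_b))/ℏ = 4.796, giving phase k₂w = 4.019.
T = [1 + V_b² sin²(k₂w) / (4E(E − V_b))]⁻¹ = 1/1.062 = 0.942.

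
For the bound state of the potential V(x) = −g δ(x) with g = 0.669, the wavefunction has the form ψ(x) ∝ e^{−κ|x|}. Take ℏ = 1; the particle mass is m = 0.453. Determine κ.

κ = 0.303

Integrating the TISE across x = 0 gives the cusp condition ψ'(0⁺) − ψ'(0⁻) = −(2mg/ℏ²)ψ(0).
With ψ ∝ e^{−κ|x|} this yields −2κ = −2mg/ℏ², so κ = mg/ℏ² = 0.3031.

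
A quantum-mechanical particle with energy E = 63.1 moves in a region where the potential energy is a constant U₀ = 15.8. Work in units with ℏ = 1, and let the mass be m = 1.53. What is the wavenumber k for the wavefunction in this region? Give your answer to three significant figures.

With E > U₀ the solution is oscillatory, ψ ∝ e^{±ikx} with k = √(2m(E − U₀))/ℏ.
k = √(2 × 1.53 × 47.3) = 12.03.

k = 12.0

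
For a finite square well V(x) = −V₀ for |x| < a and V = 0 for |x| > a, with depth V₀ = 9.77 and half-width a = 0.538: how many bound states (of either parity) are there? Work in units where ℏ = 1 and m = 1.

Define the well-strength parameter z₀ = (a/ℏ)√(2mV₀) = 0.538 × √(2·1·9.77) = 2.378.
The even/odd transcendental equations gain one root per π/2 in z₀, giving N = 1 + ⌊2z₀/π⌋ = 1 + ⌊1.514⌋ = 2.

N = 2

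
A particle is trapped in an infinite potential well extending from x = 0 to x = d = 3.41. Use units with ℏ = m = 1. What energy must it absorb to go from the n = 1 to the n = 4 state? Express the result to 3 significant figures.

ΔE = 6.37

E_n = n²π²ℏ²/(2md²), so ΔE = (4² − 1²) π²ℏ²/(2md²).
ΔE = 15 × π² / (2 × 1 × 3.41²) = 6.366.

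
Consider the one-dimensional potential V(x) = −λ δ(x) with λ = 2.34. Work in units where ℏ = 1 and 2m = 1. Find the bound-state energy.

For x ≠ 0 the bound state is ψ ∝ e^{−κ|x|}; integrating the TISE across the delta gives the cusp condition 2κ = 2mλ/ℏ², so κ = 1.170.
Then E = −ℏ²κ²/(2m) = −mλ²/(2ℏ²) = -1.369.

E = -1.37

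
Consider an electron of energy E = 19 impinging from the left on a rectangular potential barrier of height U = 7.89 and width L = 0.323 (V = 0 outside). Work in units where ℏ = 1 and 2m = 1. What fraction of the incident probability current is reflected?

Above the barrier the interior wavenumber is k₂ = √(2m(E − U))/ℏ = 3.333, giving phase k₂L = 1.077.
Matching at both interfaces gives T⁻¹ = 1 + U² sin²(k₂L) / [4E(E − U)] = 1.057, hence T = 0.946.
R = 1 − T = 0.0541.

R = 0.0541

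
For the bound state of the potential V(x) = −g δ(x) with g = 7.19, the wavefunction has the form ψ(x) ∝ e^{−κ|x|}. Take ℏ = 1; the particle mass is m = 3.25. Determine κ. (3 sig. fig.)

κ = 23.4

Integrate −(ℏ²/2m)ψ'' − gδ(x)ψ = Eψ from −ε to +ε: the ψ'' term gives ψ'(0⁺) − ψ'(0⁻) and the δ term gives −(2mg/ℏ²)ψ(0).
With ψ ∝ e^{−κ|x|} this yields −2κ = −2mg/ℏ², so κ = mg/ℏ² = 23.37.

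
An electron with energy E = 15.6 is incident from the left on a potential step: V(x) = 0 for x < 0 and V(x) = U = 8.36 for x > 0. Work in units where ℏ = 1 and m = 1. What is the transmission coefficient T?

T = 0.964

The wavenumbers are k₁ = √(2mE)/ℏ = 5.586 on the left and k₂ = √(2m(E − U))/ℏ = 3.805 on the right.
Continuity of ψ and ψ′ at the step yields the reflection amplitude r = (k₁ − k₂)/(k₁ + k₂) = 0.1896; thus R = |r|² = 0.03594, T = 0.9641.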